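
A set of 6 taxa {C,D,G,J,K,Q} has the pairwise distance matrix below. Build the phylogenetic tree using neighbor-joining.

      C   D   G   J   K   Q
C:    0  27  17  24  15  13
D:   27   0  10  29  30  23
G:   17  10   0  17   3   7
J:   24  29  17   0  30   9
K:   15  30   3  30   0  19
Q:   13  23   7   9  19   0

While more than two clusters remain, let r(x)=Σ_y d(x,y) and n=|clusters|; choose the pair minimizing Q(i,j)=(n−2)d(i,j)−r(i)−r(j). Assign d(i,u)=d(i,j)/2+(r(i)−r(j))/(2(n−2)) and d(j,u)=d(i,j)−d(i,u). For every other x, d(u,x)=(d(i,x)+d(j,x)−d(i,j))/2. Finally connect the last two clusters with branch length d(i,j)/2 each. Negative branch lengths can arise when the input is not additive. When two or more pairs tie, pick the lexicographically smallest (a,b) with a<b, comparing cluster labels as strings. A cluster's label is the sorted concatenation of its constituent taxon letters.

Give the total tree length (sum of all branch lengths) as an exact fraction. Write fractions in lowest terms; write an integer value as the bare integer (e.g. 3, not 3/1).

1. join J+Q (d=9, Q=-144) ⇒ JQ; edges |J|=37/4, |Q|=-1/4
  updated: d(C,JQ)=14, d(D,JQ)=43/2, d(G,JQ)=15/2, d(JQ,K)=20
2. join G+K (d=3, Q=-193/2) ⇒ GK; edges |G|=-43/12, |K|=79/12
  updated: d(C,GK)=29/2, d(D,GK)=37/2, d(GK,JQ)=49/4
3. join C+JQ (d=14, Q=-301/4) ⇒ CJQ; edges |C|=143/16, |JQ|=81/16
  updated: d(CJQ,D)=69/4, d(CJQ,GK)=51/8
4. join CJQ+D (d=69/4, Q=-337/8) ⇒ CDJQ; edges |CJQ|=41/16, |D|=235/16
  updated: d(CDJQ,GK)=61/16
5. join CDJQ+GK (d=61/16) ⇒ CDGJKQ; edges |CDJQ|=61/32, |GK|=61/32
final tree: (((C:143/16,(J:37/4,Q:-1/4):81/16):41/16,D:235/16):61/32,(G:-43/12,K:79/12):61/32)
total length: 753/16

753/16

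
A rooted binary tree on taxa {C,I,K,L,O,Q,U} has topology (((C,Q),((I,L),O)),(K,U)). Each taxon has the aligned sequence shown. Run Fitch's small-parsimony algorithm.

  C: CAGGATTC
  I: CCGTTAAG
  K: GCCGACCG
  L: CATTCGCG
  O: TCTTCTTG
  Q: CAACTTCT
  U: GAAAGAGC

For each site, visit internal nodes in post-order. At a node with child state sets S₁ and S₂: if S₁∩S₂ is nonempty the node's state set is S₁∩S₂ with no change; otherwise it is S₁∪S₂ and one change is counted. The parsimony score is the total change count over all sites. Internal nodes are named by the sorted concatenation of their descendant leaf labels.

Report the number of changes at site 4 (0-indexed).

[col 0] CQ: children C:{C}, Q:{C} ∩→ {C}; cost 0
[col 0] IL: children I:{C}, L:{C} ∩→ {C}; cost 0
[col 0] ILO: children IL:{C}, O:{T} ∪→ {C,T}; cost 1
[col 0] CILOQ: children CQ:{C}, ILO:{C,T} ∩→ {C}; cost 0
[col 0] KU: children K:{G}, U:{G} ∩→ {G}; cost 0
[col 0] CIKLOQU: children CILOQ:{C}, KU:{G} ∪→ {C,G}; cost 1
[col 1] CQ: children C:{A}, Q:{A} ∩→ {A}; cost 0
[col 1] IL: children I:{C}, L:{A} ∪→ {A,C}; cost 1
[col 1] ILO: children IL:{A,C}, O:{C} ∩→ {C}; cost 0
[col 1] CILOQ: children CQ:{A}, ILO:{C} ∪→ {A,C}; cost 1
[col 1] KU: children K:{C}, U:{A} ∪→ {A,C}; cost 1
[col 1] CIKLOQU: children CILOQ:{A,C}, KU:{A,C} ∩→ {A,C}; cost 0
[col 2] CQ: children C:{G}, Q:{A} ∪→ {A,G}; cost 1
[col 2] IL: children I:{G}, L:{T} ∪→ {G,T}; cost 1
[col 2] ILO: children IL:{G,T}, O:{T} ∩→ {T}; cost 0
[col 2] CILOQ: children CQ:{A,G}, ILO:{T} ∪→ {A,G,T}; cost 1
[col 2] KU: children K:{C}, U:{A} ∪→ {A,C}; cost 1
[col 2] CIKLOQU: children CILOQ:{A,G,T}, KU:{A,C} ∩→ {A}; cost 0
[col 3] CQ: children C:{G}, Q:{C} ∪→ {C,G}; cost 1
[col 3] IL: children I:{T}, L:{T} ∩→ {T}; cost 0
[col 3] ILO: children IL:{T}, O:{T} ∩→ {T}; cost 0
[col 3] CILOQ: children CQ:{C,G}, ILO:{T} ∪→ {C,G,T}; cost 1
[col 3] KU: children K:{G}, U:{A} ∪→ {A,G}; cost 1
[col 3] CIKLOQU: children CILOQ:{C,G,T}, KU:{A,G} ∩→ {G}; cost 0
[col 4] CQ: children C:{A}, Q:{T} ∪→ {A,T}; cost 1
[col 4] IL: children I:{T}, L:{C} ∪→ {C,T}; cost 1
[col 4] ILO: children IL:{C,T}, O:{C} ∩→ {C}; cost 0
[col 4] CILOQ: children CQ:{A,T}, ILO:{C} ∪→ {A,C,T}; cost 1
[col 4] KU: children K:{A}, U:{G} ∪→ {A,G}; cost 1
[col 4] CIKLOQU: children CILOQ:{A,C,T}, KU:{A,G} ∩→ {A}; cost 0
[col 5] CQ: children C:{T}, Q:{T} ∩→ {T}; cost 0
[col 5] IL: children I:{A}, L:{G} ∪→ {A,G}; cost 1
[col 5] ILO: children IL:{A,G}, O:{T} ∪→ {A,G,T}; cost 1
[col 5] CILOQ: children CQ:{T}, ILO:{A,G,T} ∩→ {T}; cost 0
[col 5] KU: children K:{C}, U:{A} ∪→ {A,C}; cost 1
[col 5] CIKLOQU: children CILOQ:{T}, KU:{A,C} ∪→ {A,C,T}; cost 1
[col 6] CQ: children C:{T}, Q:{C} ∪→ {C,T}; cost 1
[col 6] IL: children I:{A}, L:{C} ∪→ {A,C}; cost 1
[col 6] ILO: children IL:{A,C}, O:{T} ∪→ {A,C,T}; cost 1
[col 6] CILOQ: children CQ:{C,T}, ILO:{A,C,T} ∩→ {C,T}; cost 0
[col 6] KU: children K:{C}, U:{G} ∪→ {C,G}; cost 1
[col 6] CIKLOQU: children CILOQ:{C,T}, KU:{C,G} ∩→ {C}; cost 0
[col 7] CQ: children C:{C}, Q:{T} ∪→ {C,T}; cost 1
[col 7] IL: children I:{G}, L:{G} ∩→ {G}; cost 0
[col 7] ILO: children IL:{G}, O:{G} ∩→ {G}; cost 0
[col 7] CILOQ: children CQ:{C,T}, ILO:{G} ∪→ {C,G,T}; cost 1
[col 7] KU: children K:{G}, U:{C} ∪→ {C,G}; cost 1
[col 7] CIKLOQU: children CILOQ:{C,G,T}, KU:{C,G} ∩→ {C,G}; cost 0
per-site changes: [2, 3, 4, 3, 4, 4, 4, 3]; total = 27

4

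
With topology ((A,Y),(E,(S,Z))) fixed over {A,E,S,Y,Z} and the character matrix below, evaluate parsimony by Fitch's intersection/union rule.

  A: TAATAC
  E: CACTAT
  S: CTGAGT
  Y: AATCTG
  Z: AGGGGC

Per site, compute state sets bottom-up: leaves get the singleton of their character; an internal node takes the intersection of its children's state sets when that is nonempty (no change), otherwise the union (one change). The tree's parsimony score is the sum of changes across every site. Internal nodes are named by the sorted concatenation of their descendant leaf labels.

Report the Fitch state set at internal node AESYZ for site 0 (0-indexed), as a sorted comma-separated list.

A,C,T

[col 0] AY: children A:{T}, Y:{A} ∪→ {A,T}; cost 1
[col 0] SZ: children S:{C}, Z:{A} ∪→ {A,C}; cost 1
[col 0] ESZ: children E:{C}, SZ:{A,C} ∩→ {C}; cost 0
[col 0] AESYZ: children AY:{A,T}, ESZ:{C} ∪→ {A,C,T}; cost 1
[col 1] AY: children A:{A}, Y:{A} ∩→ {A}; cost 0
[col 1] SZ: children S:{T}, Z:{G} ∪→ {G,T}; cost 1
[col 1] ESZ: children E:{A}, SZ:{G,T} ∪→ {A,G,T}; cost 1
[col 1] AESYZ: children AY:{A}, ESZ:{A,G,T} ∩→ {A}; cost 0
[col 2] AY: children A:{A}, Y:{T} ∪→ {A,T}; cost 1
[col 2] SZ: children S:{G}, Z:{G} ∩→ {G}; cost 0
[col 2] ESZ: children E:{C}, SZ:{G} ∪→ {C,G}; cost 1
[col 2] AESYZ: children AY:{A,T}, ESZ:{C,G} ∪→ {A,C,G,T}; cost 1
[col 3] AY: children A:{T}, Y:{C} ∪→ {C,T}; cost 1
[col 3] SZ: children S:{A}, Z:{G} ∪→ {A,G}; cost 1
[col 3] ESZ: children E:{T}, SZ:{A,G} ∪→ {A,G,T}; cost 1
[col 3] AESYZ: children AY:{C,T}, ESZ:{A,G,T} ∩→ {T}; cost 0
[col 4] AY: children A:{A}, Y:{T} ∪→ {A,T}; cost 1
[col 4] SZ: children S:{G}, Z:{G} ∩→ {G}; cost 0
[col 4] ESZ: children E:{A}, SZ:{G} ∪→ {A,G}; cost 1
[col 4] AESYZ: children AY:{A,T}, ESZ:{A,G} ∩→ {A}; cost 0
[col 5] AY: children A:{C}, Y:{G} ∪→ {C,G}; cost 1
[col 5] SZ: children S:{T}, Z:{C} ∪→ {C,T}; cost 1
[col 5] ESZ: children E:{T}, SZ:{C,T} ∩→ {T}; cost 0
[col 5] AESYZ: children AY:{C,G}, ESZ:{T} ∪→ {C,G,T}; cost 1
per-site changes: [3, 2, 3, 3, 2, 3]; total = 16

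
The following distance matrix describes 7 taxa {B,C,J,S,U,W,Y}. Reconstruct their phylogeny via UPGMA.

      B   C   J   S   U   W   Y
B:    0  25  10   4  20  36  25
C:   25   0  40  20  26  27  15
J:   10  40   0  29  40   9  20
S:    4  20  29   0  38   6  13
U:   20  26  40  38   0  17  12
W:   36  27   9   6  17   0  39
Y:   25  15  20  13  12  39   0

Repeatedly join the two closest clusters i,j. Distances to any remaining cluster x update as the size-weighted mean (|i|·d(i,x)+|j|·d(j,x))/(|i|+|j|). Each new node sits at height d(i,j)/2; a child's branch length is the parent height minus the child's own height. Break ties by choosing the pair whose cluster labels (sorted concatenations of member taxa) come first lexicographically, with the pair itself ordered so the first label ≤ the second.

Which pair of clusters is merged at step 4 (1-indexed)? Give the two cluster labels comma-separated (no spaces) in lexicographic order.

step 1: merge (B,S) at d=4; branch lengths B→2, S→2; new cluster BS
  updated: d(BS,C)=45/2, d(BS,J)=39/2, d(BS,U)=29, d(BS,W)=21, d(BS,Y)=19
step 2: merge (J,W) at d=9; branch lengths J→9/2, W→9/2; new cluster JW
  updated: d(BS,JW)=81/4, d(C,JW)=67/2, d(JW,U)=57/2, d(JW,Y)=59/2
step 3: merge (U,Y) at d=12; branch lengths U→6, Y→6; new cluster UY
  updated: d(BS,UY)=24, d(C,UY)=41/2, d(JW,UY)=29
step 4: merge (BS,JW) at d=81/4; branch lengths BS→65/8, JW→45/8; new cluster BJSW
  updated: d(BJSW,C)=28, d(BJSW,UY)=53/2
step 5: merge (C,UY) at d=41/2; branch lengths C→41/4, UY→17/4; new cluster CUY
  updated: d(BJSW,CUY)=27
step 6: merge (BJSW,CUY) at d=27; branch lengths BJSW→27/8, CUY→13/4; new cluster BCJSUWY
final tree: (((B:2,S:2):65/8,(J:9/2,W:9/2):45/8):27/8,(C:41/4,(U:6,Y:6):17/4):13/4)
total length: 479/8

BS,JW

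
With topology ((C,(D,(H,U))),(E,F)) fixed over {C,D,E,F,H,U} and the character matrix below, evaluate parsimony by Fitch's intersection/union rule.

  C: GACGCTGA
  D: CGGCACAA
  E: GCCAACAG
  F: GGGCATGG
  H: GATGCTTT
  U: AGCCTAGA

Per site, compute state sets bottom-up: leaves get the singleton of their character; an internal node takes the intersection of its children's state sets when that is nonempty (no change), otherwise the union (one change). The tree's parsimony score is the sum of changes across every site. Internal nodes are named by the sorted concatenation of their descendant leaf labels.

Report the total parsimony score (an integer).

22

HU@0: {G} ∪ {A} = {A,G} (union, +1)
DHU@0: {C} ∪ {A,G} = {A,C,G} (union, +1)
CDHU@0: {G} ∩ {A,C,G} = {G} (intersection, +0)
EF@0: {G} ∩ {G} = {G} (intersection, +0)
CDEFHU@0: {G} ∩ {G} = {G} (intersection, +0)
HU@1: {A} ∪ {G} = {A,G} (union, +1)
DHU@1: {G} ∩ {A,G} = {G} (intersection, +0)
CDHU@1: {A} ∪ {G} = {A,G} (union, +1)
EF@1: {C} ∪ {G} = {C,G} (union, +1)
CDEFHU@1: {A,G} ∩ {C,G} = {G} (intersection, +0)
HU@2: {T} ∪ {C} = {C,T} (union, +1)
DHU@2: {G} ∪ {C,T} = {C,G,T} (union, +1)
CDHU@2: {C} ∩ {C,G,T} = {C} (intersection, +0)
EF@2: {C} ∪ {G} = {C,G} (union, +1)
CDEFHU@2: {C} ∩ {C,G} = {C} (intersection, +0)
HU@3: {G} ∪ {C} = {C,G} (union, +1)
DHU@3: {C} ∩ {C,G} = {C} (intersection, +0)
CDHU@3: {G} ∪ {C} = {C,G} (union, +1)
EF@3: {A} ∪ {C} = {A,C} (union, +1)
CDEFHU@3: {C,G} ∩ {A,C} = {C} (intersection, +0)
HU@4: {C} ∪ {T} = {C,T} (union, +1)
DHU@4: {A} ∪ {C,T} = {A,C,T} (union, +1)
CDHU@4: {C} ∩ {A,C,T} = {C} (intersection, +0)
EF@4: {A} ∩ {A} = {A} (intersection, +0)
CDEFHU@4: {C} ∪ {A} = {A,C} (union, +1)
HU@5: {T} ∪ {A} = {A,T} (union, +1)
DHU@5: {C} ∪ {A,T} = {A,C,T} (union, +1)
CDHU@5: {T} ∩ {A,C,T} = {T} (intersection, +0)
EF@5: {C} ∪ {T} = {C,T} (union, +1)
CDEFHU@5: {T} ∩ {C,T} = {T} (intersection, +0)
HU@6: {T} ∪ {G} = {G,T} (union, +1)
DHU@6: {A} ∪ {G,T} = {A,G,T} (union, +1)
CDHU@6: {G} ∩ {A,G,T} = {G} (intersection, +0)
EF@6: {A} ∪ {G} = {A,G} (union, +1)
CDEFHU@6: {G} ∩ {A,G} = {G} (intersection, +0)
HU@7: {T} ∪ {A} = {A,T} (union, +1)
DHU@7: {A} ∩ {A,T} = {A} (intersection, +0)
CDHU@7: {A} ∩ {A} = {A} (intersection, +0)
EF@7: {G} ∩ {G} = {G} (intersection, +0)
CDEFHU@7: {A} ∪ {G} = {A,G} (union, +1)
per-site changes: [2, 3, 3, 3, 3, 3, 3, 2]; total = 22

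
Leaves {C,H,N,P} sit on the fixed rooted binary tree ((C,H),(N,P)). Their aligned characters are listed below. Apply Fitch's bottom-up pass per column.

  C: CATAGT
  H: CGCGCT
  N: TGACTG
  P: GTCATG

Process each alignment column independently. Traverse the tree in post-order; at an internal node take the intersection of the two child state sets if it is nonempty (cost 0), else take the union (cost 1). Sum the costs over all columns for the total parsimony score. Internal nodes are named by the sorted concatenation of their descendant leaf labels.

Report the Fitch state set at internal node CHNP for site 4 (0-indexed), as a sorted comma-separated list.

[col 0] CH: children C:{C}, H:{C} ∩→ {C}; cost 0
[col 0] NP: children N:{T}, P:{G} ∪→ {G,T}; cost 1
[col 0] CHNP: children CH:{C}, NP:{G,T} ∪→ {C,G,T}; cost 1
[col 1] CH: children C:{A}, H:{G} ∪→ {A,G}; cost 1
[col 1] NP: children N:{G}, P:{T} ∪→ {G,T}; cost 1
[col 1] CHNP: children CH:{A,G}, NP:{G,T} ∩→ {G}; cost 0
[col 2] CH: children C:{T}, H:{C} ∪→ {C,T}; cost 1
[col 2] NP: children N:{A}, P:{C} ∪→ {A,C}; cost 1
[col 2] CHNP: children CH:{C,T}, NP:{A,C} ∩→ {C}; cost 0
[col 3] CH: children C:{A}, H:{G} ∪→ {A,G}; cost 1
[col 3] NP: children N:{C}, P:{A} ∪→ {A,C}; cost 1
[col 3] CHNP: children CH:{A,G}, NP:{A,C} ∩→ {A}; cost 0
[col 4] CH: children C:{G}, H:{C} ∪→ {C,G}; cost 1
[col 4] NP: children N:{T}, P:{T} ∩→ {T}; cost 0
[col 4] CHNP: children CH:{C,G}, NP:{T} ∪→ {C,G,T}; cost 1
[col 5] CH: children C:{T}, H:{T} ∩→ {T}; cost 0
[col 5] NP: children N:{G}, P:{G} ∩→ {G}; cost 0
[col 5] CHNP: children CH:{T}, NP:{G} ∪→ {G,T}; cost 1
per-site changes: [2, 2, 2, 2, 2, 1]; total = 11

C,G,T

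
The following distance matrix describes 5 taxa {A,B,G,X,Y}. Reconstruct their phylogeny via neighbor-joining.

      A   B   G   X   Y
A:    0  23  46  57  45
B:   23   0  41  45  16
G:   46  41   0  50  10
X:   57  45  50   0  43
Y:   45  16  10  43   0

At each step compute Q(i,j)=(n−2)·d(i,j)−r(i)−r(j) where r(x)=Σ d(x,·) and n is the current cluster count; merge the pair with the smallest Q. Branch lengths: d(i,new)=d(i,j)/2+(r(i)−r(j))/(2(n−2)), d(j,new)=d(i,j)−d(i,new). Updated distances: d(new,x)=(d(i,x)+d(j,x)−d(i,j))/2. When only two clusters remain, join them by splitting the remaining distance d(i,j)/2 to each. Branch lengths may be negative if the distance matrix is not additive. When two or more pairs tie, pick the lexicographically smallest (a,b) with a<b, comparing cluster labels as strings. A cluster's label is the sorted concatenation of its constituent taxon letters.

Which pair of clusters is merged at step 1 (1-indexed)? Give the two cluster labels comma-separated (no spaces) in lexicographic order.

iteration 1: select G,Y (d=10, Q=-231); attach at lengths (21/2, -1/2); label the merged cluster GY
  updated: d(A,GY)=81/2, d(B,GY)=47/2, d(GY,X)=83/2
iteration 2: select A,B (d=23, Q=-166); attach at lengths (75/4, 17/4); label the merged cluster AB
  updated: d(AB,GY)=41/2, d(AB,X)=79/2
iteration 3: select AB,GY (d=41/2, Q=-203/2); attach at lengths (37/4, 45/4); label the merged cluster ABGY
  updated: d(ABGY,X)=121/4
iteration 4: select ABGY,X (d=121/4); attach at lengths (121/8, 121/8); label the merged cluster ABGXY
final tree: (((A:75/4,B:17/4):37/4,(G:21/2,Y:-1/2):45/4):121/8,X:121/8)
total length: 335/4

G,Y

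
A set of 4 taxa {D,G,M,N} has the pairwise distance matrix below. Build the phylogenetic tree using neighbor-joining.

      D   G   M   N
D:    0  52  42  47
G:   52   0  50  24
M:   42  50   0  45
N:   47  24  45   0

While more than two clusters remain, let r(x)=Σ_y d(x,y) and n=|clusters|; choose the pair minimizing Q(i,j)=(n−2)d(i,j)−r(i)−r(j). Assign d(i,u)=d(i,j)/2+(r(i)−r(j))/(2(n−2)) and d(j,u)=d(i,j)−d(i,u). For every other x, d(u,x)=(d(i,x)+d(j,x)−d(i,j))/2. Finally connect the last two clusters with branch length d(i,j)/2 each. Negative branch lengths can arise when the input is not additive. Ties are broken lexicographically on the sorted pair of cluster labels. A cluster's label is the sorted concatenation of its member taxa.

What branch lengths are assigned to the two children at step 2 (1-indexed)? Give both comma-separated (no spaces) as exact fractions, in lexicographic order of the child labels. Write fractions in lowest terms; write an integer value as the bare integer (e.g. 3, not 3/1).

31/2,29/2

1. join D+M (d=42, Q=-194) ⇒ DM; edges |D|=22, |M|=20
  updated: d(DM,G)=30, d(DM,N)=25
2. join DM+G (d=30, Q=-79) ⇒ DGM; edges |DM|=31/2, |G|=29/2
  updated: d(DGM,N)=19/2
3. join DGM+N (d=19/2) ⇒ DGMN; edges |DGM|=19/4, |N|=19/4
final tree: (((D:22,M:20):31/2,G:29/2):19/4,N:19/4)
total length: 163/2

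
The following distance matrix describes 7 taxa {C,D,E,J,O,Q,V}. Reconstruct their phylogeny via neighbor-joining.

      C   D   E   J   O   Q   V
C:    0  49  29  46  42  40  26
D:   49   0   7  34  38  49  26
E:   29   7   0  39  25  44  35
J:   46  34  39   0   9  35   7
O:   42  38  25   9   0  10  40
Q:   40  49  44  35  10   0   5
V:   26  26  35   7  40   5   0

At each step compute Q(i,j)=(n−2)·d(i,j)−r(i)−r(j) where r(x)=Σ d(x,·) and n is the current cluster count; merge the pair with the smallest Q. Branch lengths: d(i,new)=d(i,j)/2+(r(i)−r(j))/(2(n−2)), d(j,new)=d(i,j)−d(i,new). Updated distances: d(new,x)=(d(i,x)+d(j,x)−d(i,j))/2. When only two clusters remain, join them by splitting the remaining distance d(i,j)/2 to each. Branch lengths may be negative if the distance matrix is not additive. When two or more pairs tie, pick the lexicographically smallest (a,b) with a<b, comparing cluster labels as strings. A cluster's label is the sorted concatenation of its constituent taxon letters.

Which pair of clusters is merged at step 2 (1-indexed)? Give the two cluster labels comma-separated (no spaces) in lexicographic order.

iteration 1: select D,E (d=7, Q=-347); attach at lengths (59/10, 11/10); label the merged cluster DE
  updated: d(C,DE)=71/2, d(DE,J)=33, d(DE,O)=28, d(DE,Q)=43, d(DE,V)=27
iteration 2: select J,O (d=9, Q=-223); attach at lengths (37/8, 35/8); label the merged cluster JO
  updated: d(C,JO)=79/2, d(DE,JO)=26, d(JO,Q)=18, d(JO,V)=19
iteration 3: select Q,V (d=5, Q=-168); attach at lengths (22/3, -7/3); label the merged cluster QV
  updated: d(C,QV)=61/2, d(DE,QV)=65/2, d(JO,QV)=16
iteration 4: select C,DE (d=71/2, Q=-257/2); attach at lengths (165/8, 119/8); label the merged cluster CDE
  updated: d(CDE,JO)=15, d(CDE,QV)=55/4
iteration 5: select CDE,JO (d=15, Q=-179/4); attach at lengths (51/8, 69/8); label the merged cluster CDEJO
  updated: d(CDEJO,QV)=59/8
iteration 6: select CDEJO,QV (d=59/8); attach at lengths (59/16, 59/16); label the merged cluster CDEJOQV
final tree: (((C:165/8,(D:59/10,E:11/10):119/8):51/8,(J:37/8,O:35/8):69/8):59/16,(Q:22/3,V:-7/3):59/16)
total length: 631/8

J,O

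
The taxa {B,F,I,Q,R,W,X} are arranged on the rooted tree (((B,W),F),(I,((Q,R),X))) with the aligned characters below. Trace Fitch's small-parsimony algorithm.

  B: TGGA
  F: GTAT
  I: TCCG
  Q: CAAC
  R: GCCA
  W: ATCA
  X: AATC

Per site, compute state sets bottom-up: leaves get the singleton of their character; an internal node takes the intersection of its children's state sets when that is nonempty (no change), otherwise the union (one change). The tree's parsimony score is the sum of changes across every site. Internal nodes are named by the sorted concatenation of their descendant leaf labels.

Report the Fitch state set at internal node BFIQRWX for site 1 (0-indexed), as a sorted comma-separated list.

site 0, node BW: B={T} ∪ W={A} → {A,T} (+1)
site 0, node BFW: BW={A,T} ∪ F={G} → {A,G,T} (+1)
site 0, node QR: Q={C} ∪ R={G} → {C,G} (+1)
site 0, node QRX: QR={C,G} ∪ X={A} → {A,C,G} (+1)
site 0, node IQRX: I={T} ∪ QRX={A,C,G} → {A,C,G,T} (+1)
site 0, node BFIQRWX: BFW={A,G,T} ∩ IQRX={A,C,G,T} → {A,G,T} (+0)
site 1, node BW: B={G} ∪ W={T} → {G,T} (+1)
site 1, node BFW: BW={G,T} ∩ F={T} → {T} (+0)
site 1, node QR: Q={A} ∪ R={C} → {A,C} (+1)
site 1, node QRX: QR={A,C} ∩ X={A} → {A} (+0)
site 1, node IQRX: I={C} ∪ QRX={A} → {A,C} (+1)
site 1, node BFIQRWX: BFW={T} ∪ IQRX={A,C} → {A,C,T} (+1)
site 2, node BW: B={G} ∪ W={C} → {C,G} (+1)
site 2, node BFW: BW={C,G} ∪ F={A} → {A,C,G} (+1)
site 2, node QR: Q={A} ∪ R={C} → {A,C} (+1)
site 2, node QRX: QR={A,C} ∪ X={T} → {A,C,T} (+1)
site 2, node IQRX: I={C} ∩ QRX={A,C,T} → {C} (+0)
site 2, node BFIQRWX: BFW={A,C,G} ∩ IQRX={C} → {C} (+0)
site 3, node BW: B={A} ∩ W={A} → {A} (+0)
site 3, node BFW: BW={A} ∪ F={T} → {A,T} (+1)
site 3, node QR: Q={C} ∪ R={A} → {A,C} (+1)
site 3, node QRX: QR={A,C} ∩ X={C} → {C} (+0)
site 3, node IQRX: I={G} ∪ QRX={C} → {C,G} (+1)
site 3, node BFIQRWX: BFW={A,T} ∪ IQRX={C,G} → {A,C,G,T} (+1)
per-site changes: [5, 4, 4, 4]; total = 17

A,C,T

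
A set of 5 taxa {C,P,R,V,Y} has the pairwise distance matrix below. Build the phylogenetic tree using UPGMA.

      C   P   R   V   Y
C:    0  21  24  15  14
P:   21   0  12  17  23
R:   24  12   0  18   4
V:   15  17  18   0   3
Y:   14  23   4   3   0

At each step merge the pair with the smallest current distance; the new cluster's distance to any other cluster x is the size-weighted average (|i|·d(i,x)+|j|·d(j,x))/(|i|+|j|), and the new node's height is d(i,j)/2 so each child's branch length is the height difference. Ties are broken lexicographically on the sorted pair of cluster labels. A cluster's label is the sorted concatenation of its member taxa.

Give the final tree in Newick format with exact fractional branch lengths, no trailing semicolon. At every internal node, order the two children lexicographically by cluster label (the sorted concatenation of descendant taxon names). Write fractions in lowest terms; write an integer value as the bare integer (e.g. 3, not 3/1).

(C:37/4,(P:26/3,(R:11/2,(V:3/2,Y:3/2):4):19/6):7/12)

step 1: merge (V,Y) at d=3; branch lengths V→3/2, Y→3/2; new cluster VY
  updated: d(C,VY)=29/2, d(P,VY)=20, d(R,VY)=11
step 2: merge (R,VY) at d=11; branch lengths R→11/2, VY→4; new cluster RVY
  updated: d(C,RVY)=53/3, d(P,RVY)=52/3
step 3: merge (P,RVY) at d=52/3; branch lengths P→26/3, RVY→19/6; new cluster PRVY
  updated: d(C,PRVY)=37/2
step 4: merge (C,PRVY) at d=37/2; branch lengths C→37/4, PRVY→7/12; new cluster CPRVY
final tree: (C:37/4,(P:26/3,(R:11/2,(V:3/2,Y:3/2):4):19/6):7/12)
total length: 205/6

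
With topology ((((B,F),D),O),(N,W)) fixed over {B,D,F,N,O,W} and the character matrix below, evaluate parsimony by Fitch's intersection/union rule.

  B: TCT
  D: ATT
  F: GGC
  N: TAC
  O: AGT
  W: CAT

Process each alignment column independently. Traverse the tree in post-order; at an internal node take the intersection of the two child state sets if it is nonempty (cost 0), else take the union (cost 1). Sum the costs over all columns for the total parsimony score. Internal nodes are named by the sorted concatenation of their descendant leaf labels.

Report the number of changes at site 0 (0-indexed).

4

[col 0] BF: children B:{T}, F:{G} ∪→ {G,T}; cost 1
[col 0] BDF: children BF:{G,T}, D:{A} ∪→ {A,G,T}; cost 1
[col 0] BDFO: children BDF:{A,G,T}, O:{A} ∩→ {A}; cost 0
[col 0] NW: children N:{T}, W:{C} ∪→ {C,T}; cost 1
[col 0] BDFNOW: children BDFO:{A}, NW:{C,T} ∪→ {A,C,T}; cost 1
[col 1] BF: children B:{C}, F:{G} ∪→ {C,G}; cost 1
[col 1] BDF: children BF:{C,G}, D:{T} ∪→ {C,G,T}; cost 1
[col 1] BDFO: children BDF:{C,G,T}, O:{G} ∩→ {G}; cost 0
[col 1] NW: children N:{A}, W:{A} ∩→ {A}; cost 0
[col 1] BDFNOW: children BDFO:{G}, NW:{A} ∪→ {A,G}; cost 1
[col 2] BF: children B:{T}, F:{C} ∪→ {C,T}; cost 1
[col 2] BDF: children BF:{C,T}, D:{T} ∩→ {T}; cost 0
[col 2] BDFO: children BDF:{T}, O:{T} ∩→ {T}; cost 0
[col 2] NW: children N:{C}, W:{T} ∪→ {C,T}; cost 1
[col 2] BDFNOW: children BDFO:{T}, NW:{C,T} ∩→ {T}; cost 0
per-site changes: [4, 3, 2]; total = 9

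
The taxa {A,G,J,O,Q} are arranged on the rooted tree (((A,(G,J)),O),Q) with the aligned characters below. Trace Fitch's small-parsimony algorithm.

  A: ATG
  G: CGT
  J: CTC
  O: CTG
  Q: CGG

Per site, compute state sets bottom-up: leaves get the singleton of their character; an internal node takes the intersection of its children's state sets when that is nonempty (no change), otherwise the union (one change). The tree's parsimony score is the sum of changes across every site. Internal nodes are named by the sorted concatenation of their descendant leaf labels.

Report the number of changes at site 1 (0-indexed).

site 0, node GJ: G={C} ∩ J={C} → {C} (+0)
site 0, node AGJ: A={A} ∪ GJ={C} → {A,C} (+1)
site 0, node AGJO: AGJ={A,C} ∩ O={C} → {C} (+0)
site 0, node AGJOQ: AGJO={C} ∩ Q={C} → {C} (+0)
site 1, node GJ: G={G} ∪ J={T} → {G,T} (+1)
site 1, node AGJ: A={T} ∩ GJ={G,T} → {T} (+0)
site 1, node AGJO: AGJ={T} ∩ O={T} → {T} (+0)
site 1, node AGJOQ: AGJO={T} ∪ Q={G} → {G,T} (+1)
site 2, node GJ: G={T} ∪ J={C} → {C,T} (+1)
site 2, node AGJ: A={G} ∪ GJ={C,T} → {C,G,T} (+1)
site 2, node AGJO: AGJ={C,G,T} ∩ O={G} → {G} (+0)
site 2, node AGJOQ: AGJO={G} ∩ Q={G} → {G} (+0)
per-site changes: [1, 2, 2]; total = 5

2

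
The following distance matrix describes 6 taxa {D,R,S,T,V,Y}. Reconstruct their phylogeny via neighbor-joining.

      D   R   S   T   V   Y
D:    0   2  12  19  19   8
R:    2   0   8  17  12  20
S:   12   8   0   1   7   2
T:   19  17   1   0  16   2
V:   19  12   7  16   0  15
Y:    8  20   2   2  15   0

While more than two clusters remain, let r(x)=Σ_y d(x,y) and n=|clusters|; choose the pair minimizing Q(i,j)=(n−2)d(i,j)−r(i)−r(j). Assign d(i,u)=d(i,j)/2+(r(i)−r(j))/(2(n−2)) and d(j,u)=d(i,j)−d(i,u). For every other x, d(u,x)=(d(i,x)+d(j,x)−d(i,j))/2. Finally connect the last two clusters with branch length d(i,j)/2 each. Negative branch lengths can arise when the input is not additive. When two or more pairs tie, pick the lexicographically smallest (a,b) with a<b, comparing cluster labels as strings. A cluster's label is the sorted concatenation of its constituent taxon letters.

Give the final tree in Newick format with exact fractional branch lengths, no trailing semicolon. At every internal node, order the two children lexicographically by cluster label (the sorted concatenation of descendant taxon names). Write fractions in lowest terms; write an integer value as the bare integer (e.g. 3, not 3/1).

step 1: merge (D,R) at d=2, Q=-111; branch lengths D→9/8, R→7/8; new cluster DR
  updated: d(DR,S)=9, d(DR,T)=17, d(DR,V)=29/2, d(DR,Y)=13
step 2: merge (DR,V) at d=29/2, Q=-125/2; branch lengths DR→89/12, V→85/12; new cluster DRV
  updated: d(DRV,S)=3/4, d(DRV,T)=37/4, d(DRV,Y)=27/4
step 3: merge (DRV,S) at d=3/4, Q=-19; branch lengths DRV→29/8, S→-23/8; new cluster DRSV
  updated: d(DRSV,T)=19/4, d(DRSV,Y)=4
step 4: merge (DRSV,T) at d=19/4, Q=-43/4; branch lengths DRSV→27/8, T→11/8; new cluster DRSTV
  updated: d(DRSTV,Y)=5/8
step 5: merge (DRSTV,Y) at d=5/8; branch lengths DRSTV→5/16, Y→5/16; new cluster DRSTVY
final tree: (((((D:9/8,R:7/8):89/12,V:85/12):29/8,S:-23/8):27/8,T:11/8):5/16,Y:5/16)
total length: 181/8

(((((D:9/8,R:7/8):89/12,V:85/12):29/8,S:-23/8):27/8,T:11/8):5/16,Y:5/16)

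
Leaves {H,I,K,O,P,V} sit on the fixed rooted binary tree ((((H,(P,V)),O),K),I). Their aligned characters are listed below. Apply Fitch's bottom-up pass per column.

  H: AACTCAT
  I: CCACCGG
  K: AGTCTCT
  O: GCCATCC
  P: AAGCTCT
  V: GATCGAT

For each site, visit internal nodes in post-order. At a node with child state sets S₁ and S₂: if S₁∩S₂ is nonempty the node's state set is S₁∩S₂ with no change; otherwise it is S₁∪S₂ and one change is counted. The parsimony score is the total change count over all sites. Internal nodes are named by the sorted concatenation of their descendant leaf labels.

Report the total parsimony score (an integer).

19

[col 0] PV: children P:{A}, V:{G} ∪→ {A,G}; cost 1
[col 0] HPV: children H:{A}, PV:{A,G} ∩→ {A}; cost 0
[col 0] HOPV: children HPV:{A}, O:{G} ∪→ {A,G}; cost 1
[col 0] HKOPV: children HOPV:{A,G}, K:{A} ∩→ {A}; cost 0
[col 0] HIKOPV: children HKOPV:{A}, I:{C} ∪→ {A,C}; cost 1
[col 1] PV: children P:{A}, V:{A} ∩→ {A}; cost 0
[col 1] HPV: children H:{A}, PV:{A} ∩→ {A}; cost 0
[col 1] HOPV: children HPV:{A}, O:{C} ∪→ {A,C}; cost 1
[col 1] HKOPV: children HOPV:{A,C}, K:{G} ∪→ {A,C,G}; cost 1
[col 1] HIKOPV: children HKOPV:{A,C,G}, I:{C} ∩→ {C}; cost 0
[col 2] PV: children P:{G}, V:{T} ∪→ {G,T}; cost 1
[col 2] HPV: children H:{C}, PV:{G,T} ∪→ {C,G,T}; cost 1
[col 2] HOPV: children HPV:{C,G,T}, O:{C} ∩→ {C}; cost 0
[col 2] HKOPV: children HOPV:{C}, K:{T} ∪→ {C,T}; cost 1
[col 2] HIKOPV: children HKOPV:{C,T}, I:{A} ∪→ {A,C,T}; cost 1
[col 3] PV: children P:{C}, V:{C} ∩→ {C}; cost 0
[col 3] HPV: children H:{T}, PV:{C} ∪→ {C,T}; cost 1
[col 3] HOPV: children HPV:{C,T}, O:{A} ∪→ {A,C,T}; cost 1
[col 3] HKOPV: children HOPV:{A,C,T}, K:{C} ∩→ {C}; cost 0
[col 3] HIKOPV: children HKOPV:{C}, I:{C} ∩→ {C}; cost 0
[col 4] PV: children P:{T}, V:{G} ∪→ {G,T}; cost 1
[col 4] HPV: children H:{C}, PV:{G,T} ∪→ {C,G,T}; cost 1
[col 4] HOPV: children HPV:{C,G,T}, O:{T} ∩→ {T}; cost 0
[col 4] HKOPV: children HOPV:{T}, K:{T} ∩→ {T}; cost 0
[col 4] HIKOPV: children HKOPV:{T}, I:{C} ∪→ {C,T}; cost 1
[col 5] PV: children P:{C}, V:{A} ∪→ {A,C}; cost 1
[col 5] HPV: children H:{A}, PV:{A,C} ∩→ {A}; cost 0
[col 5] HOPV: children HPV:{A}, O:{C} ∪→ {A,C}; cost 1
[col 5] HKOPV: children HOPV:{A,C}, K:{C} ∩→ {C}; cost 0
[col 5] HIKOPV: children HKOPV:{C}, I:{G} ∪→ {C,G}; cost 1
[col 6] PV: children P:{T}, V:{T} ∩→ {T}; cost 0
[col 6] HPV: children H:{T}, PV:{T} ∩→ {T}; cost 0
[col 6] HOPV: children HPV:{T}, O:{C} ∪→ {C,T}; cost 1
[col 6] HKOPV: children HOPV:{C,T}, K:{T} ∩→ {T}; cost 0
[col 6] HIKOPV: children HKOPV:{T}, I:{G} ∪→ {G,T}; cost 1
per-site changes: [3, 2, 4, 2, 3, 3, 2]; total = 19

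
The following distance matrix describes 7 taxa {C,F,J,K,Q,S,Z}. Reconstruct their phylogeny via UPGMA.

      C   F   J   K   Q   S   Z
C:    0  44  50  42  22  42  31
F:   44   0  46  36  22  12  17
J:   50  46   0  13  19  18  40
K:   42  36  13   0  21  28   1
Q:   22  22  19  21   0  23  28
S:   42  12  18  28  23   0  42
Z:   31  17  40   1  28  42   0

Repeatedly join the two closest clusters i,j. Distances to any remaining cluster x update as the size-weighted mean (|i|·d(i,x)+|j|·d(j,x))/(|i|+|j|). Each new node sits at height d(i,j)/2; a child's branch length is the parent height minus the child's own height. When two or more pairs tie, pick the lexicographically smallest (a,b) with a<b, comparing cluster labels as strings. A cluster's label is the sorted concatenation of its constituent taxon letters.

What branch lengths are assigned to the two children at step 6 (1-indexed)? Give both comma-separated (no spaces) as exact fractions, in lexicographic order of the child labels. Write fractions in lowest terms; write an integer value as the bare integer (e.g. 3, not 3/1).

step 1: merge (K,Z) at d=1; branch lengths K→1/2, Z→1/2; new cluster KZ
  updated: d(C,KZ)=73/2, d(F,KZ)=53/2, d(J,KZ)=53/2, d(KZ,Q)=49/2, d(KZ,S)=35
step 2: merge (F,S) at d=12; branch lengths F→6, S→6; new cluster FS
  updated: d(C,FS)=43, d(FS,J)=32, d(FS,KZ)=123/4, d(FS,Q)=45/2
step 3: merge (J,Q) at d=19; branch lengths J→19/2, Q→19/2; new cluster JQ
  updated: d(C,JQ)=36, d(FS,JQ)=109/4, d(JQ,KZ)=51/2
step 4: merge (JQ,KZ) at d=51/2; branch lengths JQ→13/4, KZ→49/4; new cluster JKQZ
  updated: d(C,JKQZ)=145/4, d(FS,JKQZ)=29
step 5: merge (FS,JKQZ) at d=29; branch lengths FS→17/2, JKQZ→7/4; new cluster FJKQSZ
  updated: d(C,FJKQSZ)=77/2
step 6: merge (C,FJKQSZ) at d=77/2; branch lengths C→77/4, FJKQSZ→19/4; new cluster CFJKQSZ
final tree: (C:77/4,((F:6,S:6):17/2,((J:19/2,Q:19/2):13/4,(K:1/2,Z:1/2):49/4):7/4):19/4)
total length: 327/4

77/4,19/4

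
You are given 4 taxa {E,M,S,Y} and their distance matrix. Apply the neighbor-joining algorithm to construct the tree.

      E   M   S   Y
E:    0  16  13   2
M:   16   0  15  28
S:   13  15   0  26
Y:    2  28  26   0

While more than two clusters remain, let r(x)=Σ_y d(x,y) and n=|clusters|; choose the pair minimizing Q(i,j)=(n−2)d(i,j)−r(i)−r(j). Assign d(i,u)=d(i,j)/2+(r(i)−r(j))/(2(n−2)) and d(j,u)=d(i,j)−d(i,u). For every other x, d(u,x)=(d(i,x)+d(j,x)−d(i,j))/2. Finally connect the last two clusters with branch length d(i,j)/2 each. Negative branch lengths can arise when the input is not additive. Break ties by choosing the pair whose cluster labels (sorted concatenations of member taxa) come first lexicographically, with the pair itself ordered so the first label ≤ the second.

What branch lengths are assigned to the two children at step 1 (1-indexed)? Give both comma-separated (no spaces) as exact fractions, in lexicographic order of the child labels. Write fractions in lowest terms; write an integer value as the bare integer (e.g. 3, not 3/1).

-21/4,29/4

1. join E+Y (d=2, Q=-83) ⇒ EY; edges |E|=-21/4, |Y|=29/4
  updated: d(EY,M)=21, d(EY,S)=37/2
2. join EY+M (d=21, Q=-109/2) ⇒ EMY; edges |EY|=49/4, |M|=35/4
  updated: d(EMY,S)=25/4
3. join EMY+S (d=25/4) ⇒ EMSY; edges |EMY|=25/8, |S|=25/8
final tree: (((E:-21/4,Y:29/4):49/4,M:35/4):25/8,S:25/8)
total length: 117/4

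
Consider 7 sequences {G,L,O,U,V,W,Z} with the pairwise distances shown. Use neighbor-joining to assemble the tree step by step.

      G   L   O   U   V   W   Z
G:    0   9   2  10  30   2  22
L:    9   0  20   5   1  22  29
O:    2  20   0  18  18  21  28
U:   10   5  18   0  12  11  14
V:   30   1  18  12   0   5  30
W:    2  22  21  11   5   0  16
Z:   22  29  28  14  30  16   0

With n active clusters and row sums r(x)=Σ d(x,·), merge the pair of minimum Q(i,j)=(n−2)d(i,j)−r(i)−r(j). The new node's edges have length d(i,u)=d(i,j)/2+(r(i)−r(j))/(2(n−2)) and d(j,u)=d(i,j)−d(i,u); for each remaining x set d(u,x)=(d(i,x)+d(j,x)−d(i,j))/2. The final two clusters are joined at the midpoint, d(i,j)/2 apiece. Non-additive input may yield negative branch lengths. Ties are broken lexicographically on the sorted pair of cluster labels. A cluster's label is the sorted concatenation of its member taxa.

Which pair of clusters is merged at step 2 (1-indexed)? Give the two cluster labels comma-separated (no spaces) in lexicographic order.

iteration 1: select L,V (d=1, Q=-177); attach at lengths (-1/2, 3/2); label the merged cluster LV
  updated: d(G,LV)=19, d(LV,O)=37/2, d(LV,U)=8, d(LV,W)=13, d(LV,Z)=29
iteration 2: select G,O (d=2, Q=-269/2); attach at lengths (-49/16, 81/16); label the merged cluster GO
  updated: d(GO,LV)=71/4, d(GO,U)=13, d(GO,W)=21/2, d(GO,Z)=24
iteration 3: select LV,U (d=8, Q=-359/4); attach at lengths (61/8, 3/8); label the merged cluster LUV
  updated: d(GO,LUV)=91/8, d(LUV,W)=8, d(LUV,Z)=35/2
iteration 4: select GO,LUV (d=91/8, Q=-60); attach at lengths (127/16, 55/16); label the merged cluster GLOUV
  updated: d(GLOUV,W)=57/16, d(GLOUV,Z)=241/16
iteration 5: select GLOUV,W (d=57/16, Q=-277/8); attach at lengths (21/16, 9/4); label the merged cluster GLOUVW
  updated: d(GLOUVW,Z)=55/4
iteration 6: select GLOUVW,Z (d=55/4); attach at lengths (55/8, 55/8); label the merged cluster GLOUVWZ
final tree: ((((G:-49/16,O:81/16):127/16,((L:-1/2,V:3/2):61/8,U:3/8):55/16):21/16,W:9/4):55/8,Z:55/8)
total length: 635/16

G,O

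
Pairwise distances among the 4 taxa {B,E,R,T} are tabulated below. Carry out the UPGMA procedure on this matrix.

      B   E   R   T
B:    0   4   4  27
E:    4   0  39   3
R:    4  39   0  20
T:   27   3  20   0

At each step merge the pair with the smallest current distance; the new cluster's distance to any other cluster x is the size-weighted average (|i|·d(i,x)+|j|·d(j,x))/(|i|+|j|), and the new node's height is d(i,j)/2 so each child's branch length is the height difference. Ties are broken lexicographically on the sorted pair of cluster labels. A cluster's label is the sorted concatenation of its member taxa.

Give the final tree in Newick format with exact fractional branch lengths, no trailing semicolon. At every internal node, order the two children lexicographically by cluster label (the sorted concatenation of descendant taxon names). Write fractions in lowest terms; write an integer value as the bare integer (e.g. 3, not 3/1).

((B:2,R:2):37/4,(E:3/2,T:3/2):39/4)

iteration 1: select E,T (d=3); attach at lengths (3/2, 3/2); label the merged cluster ET
  updated: d(B,ET)=31/2, d(ET,R)=59/2
iteration 2: select B,R (d=4); attach at lengths (2, 2); label the merged cluster BR
  updated: d(BR,ET)=45/2
iteration 3: select BR,ET (d=45/2); attach at lengths (37/4, 39/4); label the merged cluster BERT
final tree: ((B:2,R:2):37/4,(E:3/2,T:3/2):39/4)
total length: 26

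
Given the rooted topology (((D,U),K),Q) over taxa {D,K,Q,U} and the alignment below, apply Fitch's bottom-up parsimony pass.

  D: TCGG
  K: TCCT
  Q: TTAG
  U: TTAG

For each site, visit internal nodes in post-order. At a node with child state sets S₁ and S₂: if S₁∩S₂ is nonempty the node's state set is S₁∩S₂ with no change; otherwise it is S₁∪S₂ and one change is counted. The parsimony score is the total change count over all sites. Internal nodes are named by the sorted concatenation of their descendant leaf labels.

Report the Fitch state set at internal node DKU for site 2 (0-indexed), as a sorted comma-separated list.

A,C,G

DU@0: {T} ∩ {T} = {T} (intersection, +0)
DKU@0: {T} ∩ {T} = {T} (intersection, +0)
DKQU@0: {T} ∩ {T} = {T} (intersection, +0)
DU@1: {C} ∪ {T} = {C,T} (union, +1)
DKU@1: {C,T} ∩ {C} = {C} (intersection, +0)
DKQU@1: {C} ∪ {T} = {C,T} (union, +1)
DU@2: {G} ∪ {A} = {A,G} (union, +1)
DKU@2: {A,G} ∪ {C} = {A,C,G} (union, +1)
DKQU@2: {A,C,G} ∩ {A} = {A} (intersection, +0)
DU@3: {G} ∩ {G} = {G} (intersection, +0)
DKU@3: {G} ∪ {T} = {G,T} (union, +1)
DKQU@3: {G,T} ∩ {G} = {G} (intersection, +0)
per-site changes: [0, 2, 2, 1]; total = 5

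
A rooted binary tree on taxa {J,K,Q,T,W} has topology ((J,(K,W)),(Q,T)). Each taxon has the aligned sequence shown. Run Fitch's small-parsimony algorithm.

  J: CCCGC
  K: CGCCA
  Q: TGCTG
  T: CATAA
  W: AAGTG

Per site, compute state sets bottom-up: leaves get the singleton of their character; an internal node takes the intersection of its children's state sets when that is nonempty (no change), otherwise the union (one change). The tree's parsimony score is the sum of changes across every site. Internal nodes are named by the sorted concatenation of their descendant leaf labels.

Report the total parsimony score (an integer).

13

[col 0] KW: children K:{C}, W:{A} ∪→ {A,C}; cost 1
[col 0] JKW: children J:{C}, KW:{A,C} ∩→ {C}; cost 0
[col 0] QT: children Q:{T}, T:{C} ∪→ {C,T}; cost 1
[col 0] JKQTW: children JKW:{C}, QT:{C,T} ∩→ {C}; cost 0
[col 1] KW: children K:{G}, W:{A} ∪→ {A,G}; cost 1
[col 1] JKW: children J:{C}, KW:{A,G} ∪→ {A,C,G}; cost 1
[col 1] QT: children Q:{G}, T:{A} ∪→ {A,G}; cost 1
[col 1] JKQTW: children JKW:{A,C,G}, QT:{A,G} ∩→ {A,G}; cost 0
[col 2] KW: children K:{C}, W:{G} ∪→ {C,G}; cost 1
[col 2] JKW: children J:{C}, KW:{C,G} ∩→ {C}; cost 0
[col 2] QT: children Q:{C}, T:{T} ∪→ {C,T}; cost 1
[col 2] JKQTW: children JKW:{C}, QT:{C,T} ∩→ {C}; cost 0
[col 3] KW: children K:{C}, W:{T} ∪→ {C,T}; cost 1
[col 3] JKW: children J:{G}, KW:{C,T} ∪→ {C,G,T}; cost 1
[col 3] QT: children Q:{T}, T:{A} ∪→ {A,T}; cost 1
[col 3] JKQTW: children JKW:{C,G,T}, QT:{A,T} ∩→ {T}; cost 0
[col 4] KW: children K:{A}, W:{G} ∪→ {A,G}; cost 1
[col 4] JKW: children J:{C}, KW:{A,G} ∪→ {A,C,G}; cost 1
[col 4] QT: children Q:{G}, T:{A} ∪→ {A,G}; cost 1
[col 4] JKQTW: children JKW:{A,C,G}, QT:{A,G} ∩→ {A,G}; cost 0
per-site changes: [2, 3, 2, 3, 3]; total = 13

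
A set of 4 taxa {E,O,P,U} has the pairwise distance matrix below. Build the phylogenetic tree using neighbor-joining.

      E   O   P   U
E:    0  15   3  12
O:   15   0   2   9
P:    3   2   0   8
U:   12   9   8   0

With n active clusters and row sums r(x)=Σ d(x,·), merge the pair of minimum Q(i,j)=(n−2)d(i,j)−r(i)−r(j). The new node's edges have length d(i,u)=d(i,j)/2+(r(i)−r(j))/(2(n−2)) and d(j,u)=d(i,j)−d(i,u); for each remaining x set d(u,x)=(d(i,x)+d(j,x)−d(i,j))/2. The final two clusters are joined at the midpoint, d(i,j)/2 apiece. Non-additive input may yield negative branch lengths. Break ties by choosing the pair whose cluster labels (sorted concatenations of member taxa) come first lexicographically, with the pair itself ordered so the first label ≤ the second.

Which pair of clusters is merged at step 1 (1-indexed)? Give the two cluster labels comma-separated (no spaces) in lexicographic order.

step 1: merge (E,P) at d=3, Q=-37; branch lengths E→23/4, P→-11/4; new cluster EP
  updated: d(EP,O)=7, d(EP,U)=17/2
step 2: merge (EP,O) at d=7, Q=-49/2; branch lengths EP→13/4, O→15/4; new cluster EOP
  updated: d(EOP,U)=21/4
step 3: merge (EOP,U) at d=21/4; branch lengths EOP→21/8, U→21/8; new cluster EOPU
final tree: (((E:23/4,P:-11/4):13/4,O:15/4):21/8,U:21/8)
total length: 61/4

E,P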